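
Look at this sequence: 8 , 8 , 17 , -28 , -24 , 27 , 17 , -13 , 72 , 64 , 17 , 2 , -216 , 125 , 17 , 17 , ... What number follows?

Split by position mod 4: positions 1, 5, 9, … form one track, and each other residue class forms its own.
Track A: 8, -24, 72, -216 (multiplying by -3 each time).
Track B: 8, 27, 64, 125 (perfect cubes starting at 2³).
Track C: 17, 17, 17, 17 (the constant sequence 17).
Track D: -28, -13, 2, 17 (arithmetic with common difference +15).
Position 17 → track A, term 5 = 648.

648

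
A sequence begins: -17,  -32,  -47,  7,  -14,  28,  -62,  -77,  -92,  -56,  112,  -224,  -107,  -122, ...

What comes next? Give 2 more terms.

Reading positions in blocks of 6 reveals the pattern AAABBB — 2 tracks woven together.
Track A: -17, -32, -47, -62, -77, -92, -107, -122 (arithmetic with common difference −15).
Track B: 7, -14, 28, -56, 112, -224 (multiplying by -2 each time).
Term 15 comes from track A (its 9th entry): -137.
Position 16 → track B, term 7 = 448.

-137, 448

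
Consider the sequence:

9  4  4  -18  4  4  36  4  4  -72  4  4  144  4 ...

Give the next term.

Positions follow the repeating pattern ABB; grouping by letter gives 2 tracks.
Track A: 9, -18, 36, -72, 144. Geometric, ×-2 each step.
Track B: 4, 4, 4, 4, 4, 4, 4, 4, 4. Always 4.
The 15th slot belongs to track B; its 10th term is 4.

4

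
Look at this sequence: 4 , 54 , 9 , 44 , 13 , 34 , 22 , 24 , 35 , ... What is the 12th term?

Positions 1, 3, 5, … form one subsequence and positions 2, 4, 6, … form another.
Track A: 4, 9, 13, 22, 35. Fibonacci-style (each term is the sum of the two before it).
Track B: 54, 44, 34, 24. Arithmetic with common difference −10.
Position 12 → track B, term 6 = 4.

4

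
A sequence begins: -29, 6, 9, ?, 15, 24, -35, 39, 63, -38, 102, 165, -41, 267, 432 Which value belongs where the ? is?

-32

Positions follow the repeating pattern ABB; grouping by letter gives 2 tracks.
Stream A: -29, ?, -35, -38, -41 — subtracting 3 each time.
Stream B: 6, 9, 15, 24, 39, 63, 102, 165, 267, 432 — each term equals the sum of the previous two.
So the missing entry in stream A is -32.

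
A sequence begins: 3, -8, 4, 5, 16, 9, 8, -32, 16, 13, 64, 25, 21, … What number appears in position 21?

64

Read the sequence 3 terms at a time; column i is its own pattern.
Stream A = 3, 5, 8, 13, 21: Fibonacci-style (each term is the sum of the two before it).
Stream B = -8, 16, -32, 64: geometric with ratio -2.
Stream C = 4, 9, 16, 25: the squares 2², 3², 4², ….
Position 21 falls in stream C as its term 7, giving 64.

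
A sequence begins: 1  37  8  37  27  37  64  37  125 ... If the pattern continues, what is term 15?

Positions 1, 3, 5, … form one subsequence and positions 2, 4, 6, … form another.
Stream A: 1, 8, 27, 64, 125 — the cubes 1³, 2³, 3³, ….
Stream B: 37, 37, 37, 37 — the constant sequence 37.
The 15th slot belongs to stream A; its 8th term is 512.

512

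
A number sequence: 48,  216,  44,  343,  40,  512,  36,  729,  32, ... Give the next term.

Odd-indexed and even-indexed terms follow separate rules.
Stream A = 48, 44, 40, 36, 32: subtracting 4 each time.
Stream B = 216, 343, 512, 729: perfect cubes starting at 6³.
The 10th slot belongs to stream B; its 5th term is 1000.

1000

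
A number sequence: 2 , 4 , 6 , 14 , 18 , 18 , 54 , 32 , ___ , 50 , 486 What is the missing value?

Odd-indexed and even-indexed terms follow separate rules.
Subsequence A is 2, 6, 18, 54, ?, 486, which is a geometric progression (common ratio 3).
Subsequence B is 4, 14, 18, 32, 50, which is each term equals the sum of the previous two.
Subsequence A's pattern makes the blank 162.

162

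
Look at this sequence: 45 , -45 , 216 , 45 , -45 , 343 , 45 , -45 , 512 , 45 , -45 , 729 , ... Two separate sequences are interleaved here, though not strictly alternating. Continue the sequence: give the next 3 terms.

Positions follow the repeating pattern AAB; grouping by letter gives 2 tracks.
Track A is 45, -45, 45, -45, 45, -45, 45, -45, which is the oscillation 45·(−1)^(n+1).
Track B is 216, 343, 512, 729, which is perfect cubes starting at 6³.
The 13th slot belongs to track A; its 9th term is 45.
Position 14 falls in track A as its term 10, giving -45.
The 15th slot belongs to track B; its 5th term is 1000.

45, -45, 1000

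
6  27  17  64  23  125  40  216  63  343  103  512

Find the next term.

166

Split by position mod 2 into 2 tracks.
Track A: 6, 17, 23, 40, 63, 103 (each term equals the sum of the previous two).
Track B: 27, 64, 125, 216, 343, 512 (the cubes 3³, 4³, 5³, …).
The 13th slot belongs to track A; its 7th term is 166.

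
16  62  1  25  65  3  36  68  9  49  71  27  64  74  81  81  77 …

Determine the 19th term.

100

Taking every 3rd term gives 3 separate tracks.
Stream A: 16, 25, 36, 49, 64, 81. Consecutive squares n² from n = 4.
Stream B: 62, 65, 68, 71, 74, 77. Arithmetic, step +3.
Stream C: 1, 3, 9, 27, 81. Powers of 3.
Position 19 falls in stream A as its term 7, giving 100.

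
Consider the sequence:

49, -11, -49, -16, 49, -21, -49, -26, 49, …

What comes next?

-31

Odd-indexed and even-indexed terms follow separate rules.
Subsequence A: 49, -49, 49, -49, 49 (alternating ±49).
Subsequence B: -11, -16, -21, -26 (subtracting 5 each time).
Term 10 comes from subsequence B (its 5th entry): -31.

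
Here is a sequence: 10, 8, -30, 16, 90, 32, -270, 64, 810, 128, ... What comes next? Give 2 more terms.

-2430, 256

Taking every 2nd term gives 2 separate tracks.
Subsequence A = 10, -30, 90, -270, 810: geometric with ratio -3.
Subsequence B = 8, 16, 32, 64, 128: successive powers of 2.
Position 11 → subsequence A, term 6 = -2430.
The 12th slot belongs to subsequence B; its 6th term is 256.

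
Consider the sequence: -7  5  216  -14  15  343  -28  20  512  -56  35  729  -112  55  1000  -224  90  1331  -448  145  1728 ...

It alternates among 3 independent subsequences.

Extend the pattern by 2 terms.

-896, 235

Split by position mod 3 into 3 tracks.
Subsequence A: -7, -14, -28, -56, -112, -224, -448 — multiplying by 2 each time.
Subsequence B: 5, 15, 20, 35, 55, 90, 145 — each term equals the sum of the previous two.
Subsequence C: 216, 343, 512, 729, 1000, 1331, 1728 — perfect cubes starting at 6³.
The 22nd slot belongs to subsequence A; its 8th term is -896.
Position 23 falls in subsequence B as its term 8, giving 235.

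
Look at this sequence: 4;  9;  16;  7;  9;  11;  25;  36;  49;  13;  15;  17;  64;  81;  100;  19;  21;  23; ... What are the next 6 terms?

121, 144, 169, 25, 27, 29

Positions follow the repeating pattern AAABBB; grouping by letter gives 2 tracks.
Track A: 4, 9, 16, 25, 36, 49, 64, 81, 100. Perfect squares starting at 2².
Track B: 7, 9, 11, 13, 15, 17, 19, 21, 23. Arithmetic, step +2.
Term 19 comes from track A (its 10th entry): 121.
Term 20 comes from track A (its 11th entry): 144.
Position 21 falls in track A as its term 12, giving 169.
The 22nd slot belongs to track B; its 10th term is 25.
The 23rd slot belongs to track B; its 11th term is 27.
Position 24 → track B, term 12 = 29.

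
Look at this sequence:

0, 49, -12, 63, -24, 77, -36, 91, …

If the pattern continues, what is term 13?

Odd-indexed and even-indexed terms follow separate rules.
Track A is 0, -12, -24, -36, which is arithmetic, step −12.
Track B is 49, 63, 77, 91, which is linear: a_n = 35 + 14·n.
Position 13 → track A, term 7 = -72.

-72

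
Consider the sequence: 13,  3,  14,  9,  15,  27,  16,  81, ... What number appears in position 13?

19

The terms cycle through 2 interleaved subsequences.
Stream A = 13, 14, 15, 16: adding 1 each time.
Stream B = 3, 9, 27, 81: powers of 3.
Term 13 comes from stream A (its 7th entry): 19.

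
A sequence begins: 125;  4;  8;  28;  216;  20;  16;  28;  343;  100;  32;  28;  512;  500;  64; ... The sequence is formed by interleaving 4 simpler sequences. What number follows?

28

Read the sequence 4 terms at a time; column i is its own pattern.
Track A: 125, 216, 343, 512. The cubes 5³, 6³, 7³, ….
Track B: 4, 20, 100, 500. Geometric with ratio 5.
Track C: 8, 16, 32, 64. Successive powers of 2.
Track D: 28, 28, 28. Constant 28.
Position 16 → track D, term 4 = 28.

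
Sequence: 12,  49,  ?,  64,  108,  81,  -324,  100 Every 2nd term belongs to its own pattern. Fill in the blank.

-36

Split by position mod 2 into 2 tracks.
Subsequence A: 12, ?, 108, -324 — a geometric progression (common ratio -3).
Subsequence B: 49, 64, 81, 100 — consecutive squares n² from n = 7.
The gap is subsequence A's term 2; the rule gives -36.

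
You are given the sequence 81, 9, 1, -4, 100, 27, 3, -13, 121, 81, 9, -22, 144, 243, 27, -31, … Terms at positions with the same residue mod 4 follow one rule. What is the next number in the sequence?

Taking every 4th term gives 4 separate tracks.
Track A: 81, 100, 121, 144 — perfect squares starting at 9².
Track B: 9, 27, 81, 243 — successive powers of 3.
Track C: 1, 3, 9, 27 — geometric, ×3 each step.
Track D: -4, -13, -22, -31 — subtracting 9 each time.
Position 17 → track A, term 5 = 169.

169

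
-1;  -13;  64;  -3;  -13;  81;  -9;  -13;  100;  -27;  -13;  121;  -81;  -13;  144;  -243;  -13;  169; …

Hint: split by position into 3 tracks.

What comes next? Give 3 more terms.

-729, -13, 196

Split by position mod 3 into 3 tracks.
Stream A: -1, -3, -9, -27, -81, -243. A geometric progression (common ratio 3).
Stream B: -13, -13, -13, -13, -13, -13. The constant sequence -13.
Stream C: 64, 81, 100, 121, 144, 169. Consecutive squares n² from n = 8.
The 19th slot belongs to stream A; its 7th term is -729.
The 20th slot belongs to stream B; its 7th term is -13.
The 21st slot belongs to stream C; its 7th term is 196.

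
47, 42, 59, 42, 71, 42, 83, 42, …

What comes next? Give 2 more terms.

The terms cycle through 2 interleaved subsequences.
Track A: 47, 59, 71, 83 (adding 12 each time).
Track B: 42, 42, 42, 42 (always 42).
Term 9 comes from track A (its 5th entry): 95.
The 10th slot belongs to track B; its 5th term is 42.

95, 42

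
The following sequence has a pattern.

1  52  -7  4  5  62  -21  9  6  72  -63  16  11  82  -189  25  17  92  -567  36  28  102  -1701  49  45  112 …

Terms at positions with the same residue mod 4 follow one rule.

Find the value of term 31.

Taking every 4th term gives 4 separate tracks.
Subsequence A: 1, 5, 6, 11, 17, 28, 45 (a Fibonacci-like recurrence a_n = a_{n-1} + a_{n-2}).
Subsequence B: 52, 62, 72, 82, 92, 102, 112 (arithmetic, step +10).
Subsequence C: -7, -21, -63, -189, -567, -1701 (geometric, ×3 each step).
Subsequence D: 4, 9, 16, 25, 36, 49 (perfect squares starting at 2²).
Term 31 comes from subsequence C (its 8th entry): -15309.

-15309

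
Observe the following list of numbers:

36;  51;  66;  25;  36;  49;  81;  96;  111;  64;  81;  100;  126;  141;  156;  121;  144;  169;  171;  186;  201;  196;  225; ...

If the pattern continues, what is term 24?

Positions follow the repeating pattern AAABBB; grouping by letter gives 2 tracks.
Stream A: 36, 51, 66, 81, 96, 111, 126, 141, 156, 171, 186, 201. Adding 15 each time.
Stream B: 25, 36, 49, 64, 81, 100, 121, 144, 169, 196, 225. The squares 5², 6², 7², ….
Position 24 → stream B, term 12 = 256.

256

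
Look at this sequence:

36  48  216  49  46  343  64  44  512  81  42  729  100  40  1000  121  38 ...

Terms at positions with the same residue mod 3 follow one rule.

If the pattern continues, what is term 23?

Taking every 3rd term gives 3 separate tracks.
Subsequence A is 36, 49, 64, 81, 100, 121, which is perfect squares starting at 6².
Subsequence B is 48, 46, 44, 42, 40, 38, which is subtracting 2 each time.
Subsequence C is 216, 343, 512, 729, 1000, which is consecutive cubes n³ from n = 6.
Position 23 falls in subsequence B as its term 8, giving 34.

34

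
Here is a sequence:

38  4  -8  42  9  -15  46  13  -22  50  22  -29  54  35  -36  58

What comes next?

Split by position mod 3 into 3 tracks.
Stream A: 38, 42, 46, 50, 54, 58. Linear: a_n = 34 + 4·n.
Stream B: 4, 9, 13, 22, 35. Fibonacci-style (each term is the sum of the two before it).
Stream C: -8, -15, -22, -29, -36. Arithmetic with common difference −7.
The 17th slot belongs to stream B; its 6th term is 57.

57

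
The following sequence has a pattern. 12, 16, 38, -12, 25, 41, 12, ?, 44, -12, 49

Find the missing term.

36

Split by position mod 3 into 3 tracks.
Track A: 12, -12, 12, -12 (alternating ±12).
Track B: 16, 25, ?, 49 (the squares 4², 5², 6², …).
Track C: 38, 41, 44 (adding 3 each time).
Filling track B at index 3 by its rule yields 36.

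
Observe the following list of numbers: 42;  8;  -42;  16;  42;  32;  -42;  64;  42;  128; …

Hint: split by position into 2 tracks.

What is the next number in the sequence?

Split by position mod 2 into 2 tracks.
Stream A: 42, -42, 42, -42, 42 (oscillating between 42 and -42).
Stream B: 8, 16, 32, 64, 128 (powers 2^3, 2^4, 2^5, …).
Position 11 → stream A, term 6 = -42.

-42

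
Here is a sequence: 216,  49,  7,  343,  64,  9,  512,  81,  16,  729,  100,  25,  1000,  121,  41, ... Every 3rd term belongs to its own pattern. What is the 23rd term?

Split by position mod 3: positions 1, 4, 7, … form one track, and each other residue class forms its own.
Track A: 216, 343, 512, 729, 1000 — consecutive cubes n³ from n = 6.
Track B: 49, 64, 81, 100, 121 — consecutive squares n² from n = 7.
Track C: 7, 9, 16, 25, 41 — each term equals the sum of the previous two.
Position 23 falls in track B as its term 8, giving 196.

196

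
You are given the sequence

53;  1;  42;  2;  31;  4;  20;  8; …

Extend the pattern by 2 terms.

The terms cycle through 2 interleaved subsequences.
Stream A: 53, 42, 31, 20 — linear: a_n = 64 − 11·n.
Stream B: 1, 2, 4, 8 — a geometric progression (common ratio 2).
Term 9 comes from stream A (its 5th entry): 9.
Term 10 comes from stream B (its 5th entry): 16.

9, 16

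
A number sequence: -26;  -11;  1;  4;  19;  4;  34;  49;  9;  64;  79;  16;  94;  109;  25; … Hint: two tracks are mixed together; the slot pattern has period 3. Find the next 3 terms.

124, 139, 36

Positions follow the repeating pattern AAB; grouping by letter gives 2 tracks.
Subsequence A: -26, -11, 4, 19, 34, 49, 64, 79, 94, 109 (linear: a_n = -41 + 15·n).
Subsequence B: 1, 4, 9, 16, 25 (consecutive squares n² from n = 1).
Position 16 falls in subsequence A as its term 11, giving 124.
The 17th slot belongs to subsequence A; its 12th term is 139.
The 18th slot belongs to subsequence B; its 6th term is 36.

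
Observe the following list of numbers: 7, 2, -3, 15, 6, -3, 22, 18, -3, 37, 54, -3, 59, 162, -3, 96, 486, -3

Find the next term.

155

Read the sequence 3 terms at a time; column i is its own pattern.
Subsequence A: 7, 15, 22, 37, 59, 96 (a Fibonacci-like recurrence a_n = a_{n-1} + a_{n-2}).
Subsequence B: 2, 6, 18, 54, 162, 486 (a geometric progression (common ratio 3)).
Subsequence C: -3, -3, -3, -3, -3, -3 (the constant sequence -3).
Position 19 → subsequence A, term 7 = 155.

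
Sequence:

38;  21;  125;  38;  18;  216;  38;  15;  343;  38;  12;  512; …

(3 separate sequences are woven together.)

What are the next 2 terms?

38, 9

The terms cycle through 3 interleaved subsequences.
Track A = 38, 38, 38, 38: the constant sequence 38.
Track B = 21, 18, 15, 12: arithmetic with common difference −3.
Track C = 125, 216, 343, 512: consecutive cubes n³ from n = 5.
Position 13 falls in track A as its term 5, giving 38.
Term 14 comes from track B (its 5th entry): 9.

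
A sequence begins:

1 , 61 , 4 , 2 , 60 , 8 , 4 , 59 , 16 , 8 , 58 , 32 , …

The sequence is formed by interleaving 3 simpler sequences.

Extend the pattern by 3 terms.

16, 57, 64

Split by position mod 3: positions 1, 4, 7, … form one track, and each other residue class forms its own.
Subsequence A is 1, 2, 4, 8, which is successive powers of 2.
Subsequence B is 61, 60, 59, 58, which is arithmetic, step −1.
Subsequence C is 4, 8, 16, 32, which is geometric with ratio 2.
The 13th slot belongs to subsequence A; its 5th term is 16.
Position 14 → subsequence B, term 5 = 57.
Position 15 falls in subsequence C as its term 5, giving 64.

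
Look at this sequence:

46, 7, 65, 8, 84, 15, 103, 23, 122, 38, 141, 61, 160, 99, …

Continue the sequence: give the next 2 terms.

Taking every 2nd term gives 2 separate tracks.
Stream A = 46, 65, 84, 103, 122, 141, 160: arithmetic with common difference +19.
Stream B = 7, 8, 15, 23, 38, 61, 99: each term equals the sum of the previous two.
Position 15 falls in stream A as its term 8, giving 179.
Position 16 → stream B, term 8 = 160.

179, 160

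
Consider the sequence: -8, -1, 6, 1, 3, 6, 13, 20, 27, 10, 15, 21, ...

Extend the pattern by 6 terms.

34, 41, 48, 28, 36, 45

Reading positions in blocks of 6 reveals the pattern AAABBB — 2 tracks woven together.
Stream A = -8, -1, 6, 13, 20, 27: arithmetic, step +7.
Stream B = 1, 3, 6, 10, 15, 21: triangular numbers starting at T_1.
Position 13 falls in stream A as its term 7, giving 34.
Term 14 comes from stream A (its 8th entry): 41.
The 15th slot belongs to stream A; its 9th term is 48.
Term 16 comes from stream B (its 7th entry): 28.
Position 17 → stream B, term 8 = 36.
Term 18 comes from stream B (its 9th entry): 45.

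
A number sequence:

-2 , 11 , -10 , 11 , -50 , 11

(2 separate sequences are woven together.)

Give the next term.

-250

The terms cycle through 2 interleaved subsequences.
Stream A is -2, -10, -50, which is geometric with ratio 5.
Stream B is 11, 11, 11, which is constant 11.
Term 7 comes from stream A (its 4th entry): -250.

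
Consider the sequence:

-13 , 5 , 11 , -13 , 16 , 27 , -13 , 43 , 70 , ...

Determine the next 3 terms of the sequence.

The slot pattern repeats as ABB (period 3), so there are 2 interleaved tracks.
Subsequence A: -13, -13, -13. The constant sequence -13.
Subsequence B: 5, 11, 16, 27, 43, 70. Fibonacci-style (each term is the sum of the two before it).
The 10th slot belongs to subsequence A; its 4th term is -13.
The 11th slot belongs to subsequence B; its 7th term is 113.
Term 12 comes from subsequence B (its 8th entry): 183.

-13, 113, 183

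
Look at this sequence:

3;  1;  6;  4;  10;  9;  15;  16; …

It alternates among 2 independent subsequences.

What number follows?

21

Taking every 2nd term gives 2 separate tracks.
Track A is 3, 6, 10, 15, which is triangular numbers starting at T_2.
Track B is 1, 4, 9, 16, which is the squares 1², 2², 3², ….
Term 9 comes from track A (its 5th entry): 21.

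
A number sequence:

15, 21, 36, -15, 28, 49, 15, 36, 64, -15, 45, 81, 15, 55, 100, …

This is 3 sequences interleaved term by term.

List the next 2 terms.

Split by position mod 3: positions 1, 4, 7, … form one track, and each other residue class forms its own.
Subsequence A = 15, -15, 15, -15, 15: the oscillation 15·(−1)^(n+1).
Subsequence B = 21, 28, 36, 45, 55: triangular numbers n(n+1)/2 for n = 6, 7, ….
Subsequence C = 36, 49, 64, 81, 100: perfect squares starting at 6².
Position 16 falls in subsequence A as its term 6, giving -15.
Position 17 falls in subsequence B as its term 6, giving 66.

-15, 66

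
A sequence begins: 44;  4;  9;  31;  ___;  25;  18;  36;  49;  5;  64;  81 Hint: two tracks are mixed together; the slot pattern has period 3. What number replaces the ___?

16

Reading positions in blocks of 3 reveals the pattern ABB — 2 tracks woven together.
Stream A: 44, 31, 18, 5 — subtracting 13 each time.
Stream B: 4, 9, ?, 25, 36, 49, 64, 81 — perfect squares starting at 2².
Stream B's pattern makes the blank 16.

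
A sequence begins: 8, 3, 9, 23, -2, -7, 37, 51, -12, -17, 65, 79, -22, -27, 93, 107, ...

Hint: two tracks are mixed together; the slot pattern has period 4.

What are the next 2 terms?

-32, -37

Reading positions in blocks of 4 reveals the pattern AABB — 2 tracks woven together.
Track A: 8, 3, -2, -7, -12, -17, -22, -27 — subtracting 5 each time.
Track B: 9, 23, 37, 51, 65, 79, 93, 107 — arithmetic, step +14.
The 17th slot belongs to track A; its 9th term is -32.
Position 18 → track A, term 10 = -37.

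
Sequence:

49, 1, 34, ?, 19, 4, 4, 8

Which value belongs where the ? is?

Split by position mod 2 into 2 tracks.
Track A: 49, 34, 19, 4 — linear: a_n = 64 − 15·n.
Track B: 1, ?, 4, 8 — geometric, ×2 each step.
Filling track B at index 2 by its rule yields 2.

2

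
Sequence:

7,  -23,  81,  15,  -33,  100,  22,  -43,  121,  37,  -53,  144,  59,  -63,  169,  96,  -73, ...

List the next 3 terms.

196, 155, -83

Split by position mod 3: positions 1, 4, 7, … form one track, and each other residue class forms its own.
Track A: 7, 15, 22, 37, 59, 96 — each term equals the sum of the previous two.
Track B: -23, -33, -43, -53, -63, -73 — subtracting 10 each time.
Track C: 81, 100, 121, 144, 169 — consecutive squares n² from n = 9.
The 18th slot belongs to track C; its 6th term is 196.
The 19th slot belongs to track A; its 7th term is 155.
Term 20 comes from track B (its 7th entry): -83.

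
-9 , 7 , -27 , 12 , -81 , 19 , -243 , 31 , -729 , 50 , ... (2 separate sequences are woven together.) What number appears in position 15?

Positions 1, 3, 5, … form one subsequence and positions 2, 4, 6, … form another.
Subsequence A: -9, -27, -81, -243, -729 — multiplying by 3 each time.
Subsequence B: 7, 12, 19, 31, 50 — Fibonacci-style (each term is the sum of the two before it).
Term 15 comes from subsequence A (its 8th entry): -19683.

-19683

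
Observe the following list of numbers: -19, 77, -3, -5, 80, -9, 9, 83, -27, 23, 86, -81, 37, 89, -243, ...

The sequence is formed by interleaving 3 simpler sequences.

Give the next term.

51

Split by position mod 3 into 3 tracks.
Track A: -19, -5, 9, 23, 37. Arithmetic with common difference +14.
Track B: 77, 80, 83, 86, 89. Arithmetic with common difference +3.
Track C: -3, -9, -27, -81, -243. A geometric progression (common ratio 3).
Term 16 comes from track A (its 6th entry): 51.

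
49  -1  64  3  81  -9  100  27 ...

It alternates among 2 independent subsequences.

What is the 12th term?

243

Split by position mod 2 into 2 tracks.
Subsequence A: 49, 64, 81, 100 — consecutive squares n² from n = 7.
Subsequence B: -1, 3, -9, 27 — geometric with ratio -3.
The 12th slot belongs to subsequence B; its 6th term is 243.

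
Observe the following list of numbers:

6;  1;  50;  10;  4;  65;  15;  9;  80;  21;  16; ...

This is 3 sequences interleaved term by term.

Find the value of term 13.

28

Split by position mod 3: positions 1, 4, 7, … form one track, and each other residue class forms its own.
Subsequence A is 6, 10, 15, 21, which is triangular numbers n(n+1)/2 for n = 3, 4, ….
Subsequence B is 1, 4, 9, 16, which is perfect squares starting at 1².
Subsequence C is 50, 65, 80, which is arithmetic, step +15.
The 13th slot belongs to subsequence A; its 5th term is 28.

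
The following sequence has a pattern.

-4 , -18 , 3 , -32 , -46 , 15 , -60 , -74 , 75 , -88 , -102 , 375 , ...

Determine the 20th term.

The slot pattern repeats as AAB (period 3), so there are 2 interleaved tracks.
Stream A: -4, -18, -32, -46, -60, -74, -88, -102 — subtracting 14 each time.
Stream B: 3, 15, 75, 375 — multiplying by 5 each time.
Position 20 → stream A, term 14 = -186.

-186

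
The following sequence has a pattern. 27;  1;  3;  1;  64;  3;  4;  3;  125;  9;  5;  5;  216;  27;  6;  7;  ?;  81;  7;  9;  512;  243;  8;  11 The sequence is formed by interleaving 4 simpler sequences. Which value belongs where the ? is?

Taking every 4th term gives 4 separate tracks.
Stream A: 27, 64, 125, 216, ?, 512 — consecutive cubes n³ from n = 3.
Stream B: 1, 3, 9, 27, 81, 243 — successive powers of 3.
Stream C: 3, 4, 5, 6, 7, 8 — arithmetic, step +1.
Stream D: 1, 3, 5, 7, 9, 11 — linear: a_n = -1 + 2·n.
The gap is stream A's term 5; the rule gives 343.

343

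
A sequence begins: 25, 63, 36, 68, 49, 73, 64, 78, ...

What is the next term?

81

Odd-indexed and even-indexed terms follow separate rules.
Track A = 25, 36, 49, 64: consecutive squares n² from n = 5.
Track B = 63, 68, 73, 78: arithmetic, step +5.
The 9th slot belongs to track A; its 5th term is 81.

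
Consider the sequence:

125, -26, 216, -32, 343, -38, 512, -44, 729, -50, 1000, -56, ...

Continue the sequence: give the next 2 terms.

1331, -62

The terms cycle through 2 interleaved subsequences.
Stream A: 125, 216, 343, 512, 729, 1000 — perfect cubes starting at 5³.
Stream B: -26, -32, -38, -44, -50, -56 — arithmetic with common difference −6.
The 13th slot belongs to stream A; its 7th term is 1331.
Position 14 falls in stream B as its term 7, giving -62.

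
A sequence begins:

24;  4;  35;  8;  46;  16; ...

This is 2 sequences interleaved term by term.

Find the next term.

57

Positions 1, 3, 5, … form one subsequence and positions 2, 4, 6, … form another.
Track A: 24, 35, 46 (linear: a_n = 13 + 11·n).
Track B: 4, 8, 16 (successive powers of 2).
Position 7 falls in track A as its term 4, giving 57.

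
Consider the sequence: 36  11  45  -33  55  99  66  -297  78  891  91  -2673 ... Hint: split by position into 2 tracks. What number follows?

105

Split by position mod 2 into 2 tracks.
Subsequence A: 36, 45, 55, 66, 78, 91 — triangular numbers starting at T_8.
Subsequence B: 11, -33, 99, -297, 891, -2673 — geometric with ratio -3.
The 13th slot belongs to subsequence A; its 7th term is 105.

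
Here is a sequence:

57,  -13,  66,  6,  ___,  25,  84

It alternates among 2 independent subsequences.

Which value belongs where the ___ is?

75

Split by position mod 2 into 2 tracks.
Track A = 57, 66, ?, 84: arithmetic, step +9.
Track B = -13, 6, 25: arithmetic with common difference +19.
So the missing entry in track A is 75.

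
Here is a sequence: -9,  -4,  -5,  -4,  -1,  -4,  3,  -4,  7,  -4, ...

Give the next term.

Odd-indexed and even-indexed terms follow separate rules.
Track A: -9, -5, -1, 3, 7 (linear: a_n = -13 + 4·n).
Track B: -4, -4, -4, -4, -4 (constant -4).
Position 11 → track A, term 6 = 11.

11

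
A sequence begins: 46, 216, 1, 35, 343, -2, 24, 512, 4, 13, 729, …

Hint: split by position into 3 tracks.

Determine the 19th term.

Split by position mod 3: positions 1, 4, 7, … form one track, and each other residue class forms its own.
Track A: 46, 35, 24, 13. Arithmetic, step −11.
Track B: 216, 343, 512, 729. Consecutive cubes n³ from n = 6.
Track C: 1, -2, 4. Geometric with ratio -2.
Position 19 falls in track A as its term 7, giving -20.

-20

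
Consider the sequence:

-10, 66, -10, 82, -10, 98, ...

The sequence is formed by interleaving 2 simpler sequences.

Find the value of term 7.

-10

Taking every 2nd term gives 2 separate tracks.
Track A is -10, -10, -10, which is constant -10.
Track B is 66, 82, 98, which is linear: a_n = 50 + 16·n.
The 7th slot belongs to track A; its 4th term is -10.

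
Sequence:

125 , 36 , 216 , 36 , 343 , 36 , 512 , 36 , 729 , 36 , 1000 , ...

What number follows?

36

The terms cycle through 2 interleaved subsequences.
Track A: 125, 216, 343, 512, 729, 1000 — consecutive cubes n³ from n = 5.
Track B: 36, 36, 36, 36, 36 — constant 36.
Position 12 falls in track B as its term 6, giving 36.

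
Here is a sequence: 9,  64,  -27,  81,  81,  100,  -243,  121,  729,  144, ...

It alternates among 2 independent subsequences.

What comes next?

-2187

Positions 1, 3, 5, … form one subsequence and positions 2, 4, 6, … form another.
Subsequence A: 9, -27, 81, -243, 729. Geometric, ×-3 each step.
Subsequence B: 64, 81, 100, 121, 144. Consecutive squares n² from n = 8.
The 11th slot belongs to subsequence A; its 6th term is -2187.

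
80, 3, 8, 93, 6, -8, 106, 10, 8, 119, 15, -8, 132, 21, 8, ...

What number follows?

145

The terms cycle through 3 interleaved subsequences.
Track A is 80, 93, 106, 119, 132, which is arithmetic with common difference +13.
Track B is 3, 6, 10, 15, 21, which is triangular numbers starting at T_2.
Track C is 8, -8, 8, -8, 8, which is alternating ±8.
The 16th slot belongs to track A; its 6th term is 145.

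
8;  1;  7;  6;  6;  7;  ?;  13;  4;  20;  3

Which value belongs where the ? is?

5

The terms cycle through 2 interleaved subsequences.
Track A: 8, 7, 6, ?, 4, 3 — subtracting 1 each time.
Track B: 1, 6, 7, 13, 20 — a Fibonacci-like recurrence a_n = a_{n-1} + a_{n-2}.
Track A's pattern makes the blank 5.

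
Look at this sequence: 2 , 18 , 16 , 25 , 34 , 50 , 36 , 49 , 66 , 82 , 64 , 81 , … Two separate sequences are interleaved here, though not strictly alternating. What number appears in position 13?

98

Positions follow the repeating pattern AABB; grouping by letter gives 2 tracks.
Track A: 2, 18, 34, 50, 66, 82 (arithmetic with common difference +16).
Track B: 16, 25, 36, 49, 64, 81 (perfect squares starting at 4²).
Position 13 → track A, term 7 = 98.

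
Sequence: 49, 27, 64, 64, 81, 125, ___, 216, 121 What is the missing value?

Split by position mod 2 into 2 tracks.
Stream A: 49, 64, 81, ?, 121 — consecutive squares n² from n = 7.
Stream B: 27, 64, 125, 216 — perfect cubes starting at 3³.
So the missing entry in stream A is 100.

100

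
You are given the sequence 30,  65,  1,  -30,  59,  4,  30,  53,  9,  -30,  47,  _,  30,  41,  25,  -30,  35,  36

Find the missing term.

The terms cycle through 3 interleaved subsequences.
Track A: 30, -30, 30, -30, 30, -30 — alternating ±30.
Track B: 65, 59, 53, 47, 41, 35 — arithmetic with common difference −6.
Track C: 1, 4, 9, ?, 25, 36 — the squares 1², 2², 3², ….
Track C's pattern makes the blank 16.

16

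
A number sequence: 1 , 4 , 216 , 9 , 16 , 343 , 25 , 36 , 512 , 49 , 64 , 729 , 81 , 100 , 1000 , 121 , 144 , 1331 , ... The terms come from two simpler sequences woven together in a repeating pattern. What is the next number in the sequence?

169

Reading positions in blocks of 3 reveals the pattern AAB — 2 tracks woven together.
Subsequence A: 1, 4, 9, 16, 25, 36, 49, 64, 81, 100, 121, 144. Consecutive squares n² from n = 1.
Subsequence B: 216, 343, 512, 729, 1000, 1331. The cubes 6³, 7³, 8³, ….
Term 19 comes from subsequence A (its 13th entry): 169.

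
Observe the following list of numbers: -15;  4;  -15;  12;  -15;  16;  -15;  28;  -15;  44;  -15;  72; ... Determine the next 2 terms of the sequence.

Split by position mod 2 into 2 tracks.
Subsequence A = -15, -15, -15, -15, -15, -15: constant -15.
Subsequence B = 4, 12, 16, 28, 44, 72: Fibonacci-style (each term is the sum of the two before it).
Position 13 falls in subsequence A as its term 7, giving -15.
Term 14 comes from subsequence B (its 7th entry): 116.

-15, 116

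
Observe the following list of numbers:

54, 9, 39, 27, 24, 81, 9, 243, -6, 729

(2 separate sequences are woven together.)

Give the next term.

Taking every 2nd term gives 2 separate tracks.
Stream A = 54, 39, 24, 9, -6: arithmetic, step −15.
Stream B = 9, 27, 81, 243, 729: successive powers of 3.
Position 11 falls in stream A as its term 6, giving -21.

-21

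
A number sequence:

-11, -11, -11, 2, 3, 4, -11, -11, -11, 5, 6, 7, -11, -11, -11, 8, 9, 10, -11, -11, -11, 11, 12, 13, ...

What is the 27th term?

Reading positions in blocks of 6 reveals the pattern AAABBB — 2 tracks woven together.
Subsequence A is -11, -11, -11, -11, -11, -11, -11, -11, -11, -11, -11, -11, which is always -11.
Subsequence B is 2, 3, 4, 5, 6, 7, 8, 9, 10, 11, 12, 13, which is arithmetic, step +1.
The 27th slot belongs to subsequence A; its 15th term is -11.

-11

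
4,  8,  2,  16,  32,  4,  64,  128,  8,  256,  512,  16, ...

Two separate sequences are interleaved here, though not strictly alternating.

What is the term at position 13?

1024

Reading positions in blocks of 3 reveals the pattern AAB — 2 tracks woven together.
Stream A: 4, 8, 16, 32, 64, 128, 256, 512 — multiplying by 2 each time.
Stream B: 2, 4, 8, 16 — powers of 2.
Term 13 comes from stream A (its 9th entry): 1024.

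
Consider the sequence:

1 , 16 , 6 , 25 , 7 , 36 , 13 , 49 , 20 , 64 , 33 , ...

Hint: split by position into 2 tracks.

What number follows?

Odd-indexed and even-indexed terms follow separate rules.
Stream A: 1, 6, 7, 13, 20, 33. Each term equals the sum of the previous two.
Stream B: 16, 25, 36, 49, 64. Consecutive squares n² from n = 4.
Position 12 → stream B, term 6 = 81.

81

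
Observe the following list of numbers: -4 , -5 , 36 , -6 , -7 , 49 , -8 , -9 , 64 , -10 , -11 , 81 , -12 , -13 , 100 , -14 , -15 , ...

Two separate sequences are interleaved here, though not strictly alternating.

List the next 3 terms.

121, -16, -17

Reading positions in blocks of 3 reveals the pattern AAB — 2 tracks woven together.
Stream A: -4, -5, -6, -7, -8, -9, -10, -11, -12, -13, -14, -15 — subtracting 1 each time.
Stream B: 36, 49, 64, 81, 100 — perfect squares starting at 6².
Position 18 → stream B, term 6 = 121.
Term 19 comes from stream A (its 13th entry): -16.
Term 20 comes from stream A (its 14th entry): -17.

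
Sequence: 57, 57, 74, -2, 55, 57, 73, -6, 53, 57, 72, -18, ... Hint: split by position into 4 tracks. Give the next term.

Split by position mod 4: positions 1, 5, 9, … form one track, and each other residue class forms its own.
Stream A: 57, 55, 53 — arithmetic, step −2.
Stream B: 57, 57, 57 — the constant sequence 57.
Stream C: 74, 73, 72 — arithmetic with common difference −1.
Stream D: -2, -6, -18 — a geometric progression (common ratio 3).
Position 13 falls in stream A as its term 4, giving 51.

51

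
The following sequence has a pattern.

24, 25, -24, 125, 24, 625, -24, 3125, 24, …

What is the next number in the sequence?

15625

Taking every 2nd term gives 2 separate tracks.
Subsequence A is 24, -24, 24, -24, 24, which is the oscillation 24·(−1)^(n+1).
Subsequence B is 25, 125, 625, 3125, which is successive powers of 5.
The 10th slot belongs to subsequence B; its 5th term is 15625.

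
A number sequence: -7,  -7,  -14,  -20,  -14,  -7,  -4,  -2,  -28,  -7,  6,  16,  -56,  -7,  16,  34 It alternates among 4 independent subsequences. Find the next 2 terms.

Split by position mod 4: positions 1, 5, 9, … form one track, and each other residue class forms its own.
Stream A: -7, -14, -28, -56 (geometric with ratio 2).
Stream B: -7, -7, -7, -7 (the constant sequence -7).
Stream C: -14, -4, 6, 16 (arithmetic with common difference +10).
Stream D: -20, -2, 16, 34 (linear: a_n = -38 + 18·n).
Term 17 comes from stream A (its 5th entry): -112.
Position 18 falls in stream B as its term 5, giving -7.

-112, -7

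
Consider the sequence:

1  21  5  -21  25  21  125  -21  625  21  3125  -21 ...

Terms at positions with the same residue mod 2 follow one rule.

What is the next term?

Odd-indexed and even-indexed terms follow separate rules.
Track A = 1, 5, 25, 125, 625, 3125: powers of 5.
Track B = 21, -21, 21, -21, 21, -21: oscillating between 21 and -21.
Position 13 falls in track A as its term 7, giving 15625.

15625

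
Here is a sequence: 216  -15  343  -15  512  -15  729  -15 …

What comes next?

The terms cycle through 2 interleaved subsequences.
Track A is 216, 343, 512, 729, which is perfect cubes starting at 6³.
Track B is -15, -15, -15, -15, which is the constant sequence -15.
Position 9 falls in track A as its term 5, giving 1000.

1000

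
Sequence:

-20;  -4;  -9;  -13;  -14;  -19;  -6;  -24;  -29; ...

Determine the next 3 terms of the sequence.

1, -34, -39

The slot pattern repeats as ABB (period 3), so there are 2 interleaved tracks.
Stream A = -20, -13, -6: arithmetic with common difference +7.
Stream B = -4, -9, -14, -19, -24, -29: linear: a_n = 1 − 5·n.
The 10th slot belongs to stream A; its 4th term is 1.
Position 11 falls in stream B as its term 7, giving -34.
The 12th slot belongs to stream B; its 8th term is -39.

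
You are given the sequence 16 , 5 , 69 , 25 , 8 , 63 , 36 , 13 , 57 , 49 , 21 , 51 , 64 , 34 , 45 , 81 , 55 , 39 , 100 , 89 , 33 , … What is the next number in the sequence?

121

Taking every 3rd term gives 3 separate tracks.
Track A: 16, 25, 36, 49, 64, 81, 100 — perfect squares starting at 4².
Track B: 5, 8, 13, 21, 34, 55, 89 — Fibonacci-style (each term is the sum of the two before it).
Track C: 69, 63, 57, 51, 45, 39, 33 — subtracting 6 each time.
Position 22 → track A, term 8 = 121.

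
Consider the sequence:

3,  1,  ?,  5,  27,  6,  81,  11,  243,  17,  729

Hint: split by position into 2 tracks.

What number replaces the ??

9

Odd-indexed and even-indexed terms follow separate rules.
Subsequence A: 3, ?, 27, 81, 243, 729. Powers 3^1, 3^2, 3^3, ….
Subsequence B: 1, 5, 6, 11, 17. Fibonacci-style (each term is the sum of the two before it).
Filling subsequence A at index 2 by its rule yields 9.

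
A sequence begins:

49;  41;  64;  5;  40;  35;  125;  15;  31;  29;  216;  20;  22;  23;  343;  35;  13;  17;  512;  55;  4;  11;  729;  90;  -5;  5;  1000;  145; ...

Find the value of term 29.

Read the sequence 4 terms at a time; column i is its own pattern.
Subsequence A: 49, 40, 31, 22, 13, 4, -5 — linear: a_n = 58 − 9·n.
Subsequence B: 41, 35, 29, 23, 17, 11, 5 — arithmetic, step −6.
Subsequence C: 64, 125, 216, 343, 512, 729, 1000 — perfect cubes starting at 4³.
Subsequence D: 5, 15, 20, 35, 55, 90, 145 — Fibonacci-style (each term is the sum of the two before it).
Position 29 falls in subsequence A as its term 8, giving -14.

-14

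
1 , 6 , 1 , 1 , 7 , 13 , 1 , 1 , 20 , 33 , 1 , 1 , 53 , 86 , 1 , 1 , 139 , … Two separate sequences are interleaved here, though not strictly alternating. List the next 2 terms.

Positions follow the repeating pattern AABB; grouping by letter gives 2 tracks.
Track A: 1, 6, 7, 13, 20, 33, 53, 86, 139 (a Fibonacci-like recurrence a_n = a_{n-1} + a_{n-2}).
Track B: 1, 1, 1, 1, 1, 1, 1, 1 (constant 1).
The 18th slot belongs to track A; its 10th term is 225.
The 19th slot belongs to track B; its 9th term is 1.

225, 1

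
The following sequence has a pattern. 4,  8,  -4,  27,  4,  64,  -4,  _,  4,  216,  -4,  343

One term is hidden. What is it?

The terms cycle through 2 interleaved subsequences.
Track A: 4, -4, 4, -4, 4, -4. Alternating ±4.
Track B: 8, 27, 64, ?, 216, 343. Perfect cubes starting at 2³.
So the missing entry in track B is 125.

125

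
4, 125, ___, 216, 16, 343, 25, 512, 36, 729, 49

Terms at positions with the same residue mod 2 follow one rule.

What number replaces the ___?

9

Odd-indexed and even-indexed terms follow separate rules.
Track A = 4, ?, 16, 25, 36, 49: perfect squares starting at 2².
Track B = 125, 216, 343, 512, 729: consecutive cubes n³ from n = 5.
The gap is track A's term 2; the rule gives 9.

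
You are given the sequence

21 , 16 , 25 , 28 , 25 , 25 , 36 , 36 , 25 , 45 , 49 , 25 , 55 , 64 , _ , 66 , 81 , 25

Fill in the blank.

25

The terms cycle through 3 interleaved subsequences.
Track A is 21, 28, 36, 45, 55, 66, which is the triangular numbers T_6, T_7, ….
Track B is 16, 25, 36, 49, 64, 81, which is perfect squares starting at 4².
Track C is 25, 25, 25, 25, ?, 25, which is the constant sequence 25.
Filling track C at index 5 by its rule yields 25.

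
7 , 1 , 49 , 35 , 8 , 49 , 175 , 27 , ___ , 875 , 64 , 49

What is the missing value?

49

Split by position mod 3: positions 1, 4, 7, … form one track, and each other residue class forms its own.
Track A: 7, 35, 175, 875 — geometric, ×5 each step.
Track B: 1, 8, 27, 64 — the cubes 1³, 2³, 3³, ….
Track C: 49, 49, ?, 49 — the constant sequence 49.
The gap is track C's term 3; the rule gives 49.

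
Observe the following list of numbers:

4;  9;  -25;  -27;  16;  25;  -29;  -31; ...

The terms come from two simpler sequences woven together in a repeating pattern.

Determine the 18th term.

121

Reading positions in blocks of 4 reveals the pattern AABB — 2 tracks woven together.
Subsequence A = 4, 9, 16, 25: consecutive squares n² from n = 2.
Subsequence B = -25, -27, -29, -31: arithmetic with common difference −2.
The 18th slot belongs to subsequence A; its 10th term is 121.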